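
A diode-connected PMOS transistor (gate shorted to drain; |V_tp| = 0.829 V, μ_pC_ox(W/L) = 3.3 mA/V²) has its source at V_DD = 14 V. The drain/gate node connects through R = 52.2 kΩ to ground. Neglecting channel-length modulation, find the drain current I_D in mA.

With gate tied to drain, V_SG = V_SD ≥ V_SG − |V_tp|, so the device is in saturation.
KCL at the drain: ½ k_p (V_SG − |V_tp|)² = (V_DD − V_SG)/R.
Let x = V_SG − 0.829. Then 86.1 x² + x − 13.17 = 0, giving x = 0.385 V (positive root), so V_SG = 1.21 V.
I_D = (V_DD − V_SG)/R = (14 − 1.21) / 52.2 = 0.245 mA.

I_D = 0.245 mA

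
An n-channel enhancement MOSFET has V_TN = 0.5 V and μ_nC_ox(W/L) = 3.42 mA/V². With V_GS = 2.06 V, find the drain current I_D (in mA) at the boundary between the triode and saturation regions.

I_D = 4.16 mA

At the boundary V_DS = V_ov = V_GS − V_TN = 2.06 − 0.5 = 1.56 V.
I_D = ½ k_n V_ov² = 0.5 × 3.42 × 1.56² = 4.16 mA.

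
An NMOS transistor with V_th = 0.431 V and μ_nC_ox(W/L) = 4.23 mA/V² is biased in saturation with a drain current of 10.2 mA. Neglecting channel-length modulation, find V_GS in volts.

V_GS = 2.63 V

In saturation I_D = ½ k_n (V_GS − V_th)², so V_GS − V_th = √(2 I_D / k_n) = √(2 × 10.2 / 4.23) = 2.2 V.
V_GS = 0.431 + 2.2 = 2.63 V.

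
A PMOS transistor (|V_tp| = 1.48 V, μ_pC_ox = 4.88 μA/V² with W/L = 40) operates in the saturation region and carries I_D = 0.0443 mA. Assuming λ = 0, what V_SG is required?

k_p = μ_pC_ox · (W/L) = 0.1952 mA/V².
In saturation I_D = ½ k_p (V_SG − |V_tp|)², so V_SG − |V_tp| = √(2 I_D / k_p) = √(2 × 0.0443 / 0.1952) = 0.674 V.
V_SG = 1.48 + 0.674 = 2.15 V.

V_SG = 2.15 V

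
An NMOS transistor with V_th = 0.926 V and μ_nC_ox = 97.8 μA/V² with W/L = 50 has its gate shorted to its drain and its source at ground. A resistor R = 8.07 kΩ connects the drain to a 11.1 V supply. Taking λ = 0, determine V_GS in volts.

With gate tied to drain, V_GS = V_DS ≥ V_GS − V_th, so the device is in saturation.
k_n = μ_nC_ox · (W/L) = 4.89 mA/V².
KCL at the drain: ½ k_n (V_GS − V_th)² = (V_DD − V_GS)/R.
Let x = V_GS − 0.926. Then 19.7 x² + x − 10.17 = 0, giving x = 0.693 V (positive root), so V_GS = 1.62 V.
I_D = (V_DD − V_GS)/R = (11.1 − 1.62) / 8.07 = 1.17 mA.

V_GS = 1.62 V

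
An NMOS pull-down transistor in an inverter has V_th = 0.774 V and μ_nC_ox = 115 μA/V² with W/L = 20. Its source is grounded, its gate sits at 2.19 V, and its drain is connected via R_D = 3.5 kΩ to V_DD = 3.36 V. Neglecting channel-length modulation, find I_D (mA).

V_GS = V_G = 2.19 V, so V_ov = 2.19 − 0.774 = 1.42 V.
k_n = μ_nC_ox · (W/L) = 2.3 mA/V².
Assume saturation: I_D = ½ k_n V_ov² = 0.5 × 2.3 × 1.42² = 2.31 mA, giving V_DS = V_DD − I_D R_D = 3.36 − 2.31 × 3.5 = -4.71 V.
But -4.71 V < V_ov = 1.42 V, so the device is actually in triode.
In triode I_D = k_n[V_ov V_DS − ½ V_DS²] and I_D = (V_DD − V_DS)/R_D. Equating: 4.02 V_DS² − 12.4 V_DS + 3.36 = 0, giving V_DS = 0.3 V (the root below V_ov).
I_D = (3.36 − 0.3) / 3.5 = 0.874 mA.

I_D = 0.874 mA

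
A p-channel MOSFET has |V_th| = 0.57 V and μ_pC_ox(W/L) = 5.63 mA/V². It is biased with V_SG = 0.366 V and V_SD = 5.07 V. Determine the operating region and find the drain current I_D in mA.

Cutoff; I_D = 0 mA

V_SG = 0.366 V < |V_th| = 0.57 V, so the transistor is in cutoff.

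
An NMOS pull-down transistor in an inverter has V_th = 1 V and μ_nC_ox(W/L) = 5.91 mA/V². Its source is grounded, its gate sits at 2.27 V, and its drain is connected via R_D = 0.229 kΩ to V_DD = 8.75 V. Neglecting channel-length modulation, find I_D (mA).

I_D = 4.77 mA

V_GS = V_G = 2.27 V, so V_ov = 2.27 − 1 = 1.27 V.
Assume saturation: I_D = ½ k_n V_ov² = 0.5 × 5.91 × 1.27² = 4.77 mA, giving V_DS = V_DD − I_D R_D = 8.75 − 4.77 × 0.229 = 7.66 V.
V_DS = 7.66 V ≥ V_ov = 1.27 V, confirming saturation.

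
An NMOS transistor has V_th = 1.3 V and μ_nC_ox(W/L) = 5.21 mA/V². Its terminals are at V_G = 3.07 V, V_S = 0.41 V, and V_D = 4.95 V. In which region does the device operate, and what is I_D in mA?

Saturation; I_D = 4.82 mA

V_GS = V_G − V_S = 3.07 − 0.41 = 2.66 V; V_DS = V_D − V_S = 4.95 − 0.41 = 4.54 V.
V_ov = V_GS − V_th = 2.66 − 1.3 = 1.36 V.
Since V_DS = 4.54 V ≥ V_ov = 1.36 V, the device is in saturation.
I_D = ½ k_n V_ov² = 0.5 × 5.21 × 1.36² = 4.82 mA.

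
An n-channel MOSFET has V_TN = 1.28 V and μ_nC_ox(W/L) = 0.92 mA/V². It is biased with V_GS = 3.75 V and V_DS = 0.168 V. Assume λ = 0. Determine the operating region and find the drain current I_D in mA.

V_ov = V_GS − V_TN = 3.75 − 1.28 = 2.47 V.
Since V_DS = 0.168 V < V_ov = 2.47 V, the device is in the triode region.
I_D = k_n [V_ov · V_DS − ½ V_DS²] = 0.92 × [2.47 × 0.168 − 0.5 × 0.168²] = 0.369 mA.

Triode; I_D = 0.369 mA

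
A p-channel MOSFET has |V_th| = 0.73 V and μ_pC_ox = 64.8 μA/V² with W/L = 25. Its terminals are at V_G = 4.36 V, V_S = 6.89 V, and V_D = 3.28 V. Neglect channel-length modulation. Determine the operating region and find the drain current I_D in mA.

Saturation; I_D = 2.62 mA

V_SG = V_S − V_G = 6.89 − 4.36 = 2.53 V; V_SD = V_S − V_D = 6.89 − 3.28 = 3.61 V.
k_p = μ_pC_ox · (W/L) = 1.62 mA/V².
V_ov = V_SG − |V_th| = 2.53 − 0.73 = 1.8 V.
Since V_SD = 3.61 V ≥ V_ov = 1.8 V, the device is in saturation.
I_D = ½ k_p V_ov² = 0.5 × 1.62 × 1.8² = 2.62 mA.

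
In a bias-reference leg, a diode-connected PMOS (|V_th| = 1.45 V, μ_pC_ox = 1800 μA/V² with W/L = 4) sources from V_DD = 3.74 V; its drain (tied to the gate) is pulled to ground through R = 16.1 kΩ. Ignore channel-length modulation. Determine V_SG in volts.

V_SG = 1.64 V

With gate tied to drain, V_SG = V_SD ≥ V_SG − |V_th|, so the device is in saturation.
k_p = μ_pC_ox · (W/L) = 7.2 mA/V².
KCL at the drain: ½ k_p (V_SG − |V_th|)² = (V_DD − V_SG)/R.
Let x = V_SG − 1.45. Then 58 x² + x − 2.29 = 0, giving x = 0.19 V (positive root), so V_SG = 1.64 V.
I_D = (V_DD − V_SG)/R = (3.74 − 1.64) / 16.1 = 0.13 mA.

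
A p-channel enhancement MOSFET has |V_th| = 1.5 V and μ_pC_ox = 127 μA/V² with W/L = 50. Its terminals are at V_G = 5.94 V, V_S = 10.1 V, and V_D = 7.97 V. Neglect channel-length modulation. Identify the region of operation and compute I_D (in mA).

V_SG = V_S − V_G = 10.1 − 5.94 = 4.16 V; V_SD = V_S − V_D = 10.1 − 7.97 = 2.13 V.
k_p = μ_pC_ox · (W/L) = 6.35 mA/V².
V_ov = V_SG − |V_th| = 4.16 − 1.5 = 2.66 V.
Since V_SD = 2.13 V < V_ov = 2.66 V, the device is in the triode region.
I_D = k_p [V_ov · V_SD − ½ V_SD²] = 6.35 × [2.66 × 2.13 − 0.5 × 2.13²] = 21.6 mA.

Triode; I_D = 21.6 mA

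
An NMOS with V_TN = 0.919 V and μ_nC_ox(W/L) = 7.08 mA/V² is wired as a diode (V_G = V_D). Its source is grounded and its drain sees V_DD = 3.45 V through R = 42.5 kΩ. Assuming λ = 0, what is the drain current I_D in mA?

I_D = 0.0566 mA

With gate tied to drain, V_GS = V_DS ≥ V_GS − V_TN, so the device is in saturation.
KCL at the drain: ½ k_n (V_GS − V_TN)² = (V_DD − V_GS)/R.
Let x = V_GS − 0.919. Then 150 x² + x − 2.531 = 0, giving x = 0.126 V (positive root), so V_GS = 1.05 V.
I_D = (V_DD − V_GS)/R = (3.45 − 1.05) / 42.5 = 0.0566 mA.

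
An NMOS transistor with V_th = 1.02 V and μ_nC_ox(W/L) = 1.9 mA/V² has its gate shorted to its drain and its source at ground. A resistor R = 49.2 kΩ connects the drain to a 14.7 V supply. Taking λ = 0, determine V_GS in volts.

V_GS = 1.55 V

With gate tied to drain, V_GS = V_DS ≥ V_GS − V_th, so the device is in saturation.
KCL at the drain: ½ k_n (V_GS − V_th)² = (V_DD − V_GS)/R.
Let x = V_GS − 1.02. Then 46.7 x² + x − 13.68 = 0, giving x = 0.53 V (positive root), so V_GS = 1.55 V.
I_D = (V_DD − V_GS)/R = (14.7 − 1.55) / 49.2 = 0.267 mA.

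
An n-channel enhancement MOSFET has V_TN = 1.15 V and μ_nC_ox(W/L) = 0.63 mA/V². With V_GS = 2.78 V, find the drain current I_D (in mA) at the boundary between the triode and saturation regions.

I_D = 0.837 mA

At the boundary V_DS = V_ov = V_GS − V_TN = 2.78 − 1.15 = 1.63 V.
I_D = ½ k_n V_ov² = 0.5 × 0.63 × 1.63² = 0.837 mA.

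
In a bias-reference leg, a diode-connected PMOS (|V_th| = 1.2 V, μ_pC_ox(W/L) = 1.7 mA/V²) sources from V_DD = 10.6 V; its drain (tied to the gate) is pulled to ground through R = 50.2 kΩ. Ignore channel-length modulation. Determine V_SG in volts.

V_SG = 1.66 V

With gate tied to drain, V_SG = V_SD ≥ V_SG − |V_th|, so the device is in saturation.
KCL at the drain: ½ k_p (V_SG − |V_th|)² = (V_DD − V_SG)/R.
Let x = V_SG − 1.2. Then 42.7 x² + x − 9.4 = 0, giving x = 0.458 V (positive root), so V_SG = 1.66 V.
I_D = (V_DD − V_SG)/R = (10.6 − 1.66) / 50.2 = 0.178 mA.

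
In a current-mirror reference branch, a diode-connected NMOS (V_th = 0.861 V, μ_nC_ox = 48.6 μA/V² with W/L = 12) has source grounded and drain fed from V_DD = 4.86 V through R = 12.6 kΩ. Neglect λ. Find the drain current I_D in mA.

With gate tied to drain, V_GS = V_DS ≥ V_GS − V_th, so the device is in saturation.
k_n = μ_nC_ox · (W/L) = 0.5832 mA/V².
KCL at the drain: ½ k_n (V_GS − V_th)² = (V_DD − V_GS)/R.
Let x = V_GS − 0.861. Then 3.67 x² + x − 3.999 = 0, giving x = 0.916 V (positive root), so V_GS = 1.78 V.
I_D = (V_DD − V_GS)/R = (4.86 − 1.78) / 12.6 = 0.245 mA.

I_D = 0.245 mA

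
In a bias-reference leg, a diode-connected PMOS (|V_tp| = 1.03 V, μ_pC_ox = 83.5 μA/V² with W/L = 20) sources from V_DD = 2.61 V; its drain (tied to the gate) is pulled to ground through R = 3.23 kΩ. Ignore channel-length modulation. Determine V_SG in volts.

With gate tied to drain, V_SG = V_SD ≥ V_SG − |V_tp|, so the device is in saturation.
k_p = μ_pC_ox · (W/L) = 1.67 mA/V².
KCL at the drain: ½ k_p (V_SG − |V_tp|)² = (V_DD − V_SG)/R.
Let x = V_SG − 1.03. Then 2.7 x² + x − 1.58 = 0, giving x = 0.602 V (positive root), so V_SG = 1.63 V.
I_D = (V_DD − V_SG)/R = (2.61 − 1.63) / 3.23 = 0.303 mA.

V_SG = 1.63 V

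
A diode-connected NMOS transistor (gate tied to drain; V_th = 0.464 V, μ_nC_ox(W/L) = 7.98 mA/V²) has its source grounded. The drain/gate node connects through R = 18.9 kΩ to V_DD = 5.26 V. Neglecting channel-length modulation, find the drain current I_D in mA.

I_D = 0.241 mA

With gate tied to drain, V_GS = V_DS ≥ V_GS − V_th, so the device is in saturation.
KCL at the drain: ½ k_n (V_GS − V_th)² = (V_DD − V_GS)/R.
Let x = V_GS − 0.464. Then 75.4 x² + x − 4.796 = 0, giving x = 0.246 V (positive root), so V_GS = 0.71 V.
I_D = (V_DD − V_GS)/R = (5.26 − 0.71) / 18.9 = 0.241 mA.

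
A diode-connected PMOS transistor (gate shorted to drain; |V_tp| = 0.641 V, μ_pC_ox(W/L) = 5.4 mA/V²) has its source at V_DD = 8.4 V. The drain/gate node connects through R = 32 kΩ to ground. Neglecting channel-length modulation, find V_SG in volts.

V_SG = 0.935 V

With gate tied to drain, V_SG = V_SD ≥ V_SG − |V_tp|, so the device is in saturation.
KCL at the drain: ½ k_p (V_SG − |V_tp|)² = (V_DD − V_SG)/R.
Let x = V_SG − 0.641. Then 86.4 x² + x − 7.759 = 0, giving x = 0.294 V (positive root), so V_SG = 0.935 V.
I_D = (V_DD − V_SG)/R = (8.4 − 0.935) / 32 = 0.233 mA.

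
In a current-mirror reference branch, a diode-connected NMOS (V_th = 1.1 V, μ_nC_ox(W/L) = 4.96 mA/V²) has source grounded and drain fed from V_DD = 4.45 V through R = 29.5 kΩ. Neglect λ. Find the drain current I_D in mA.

With gate tied to drain, V_GS = V_DS ≥ V_GS − V_th, so the device is in saturation.
KCL at the drain: ½ k_n (V_GS − V_th)² = (V_DD − V_GS)/R.
Let x = V_GS − 1.1. Then 73.2 x² + x − 3.35 = 0, giving x = 0.207 V (positive root), so V_GS = 1.31 V.
I_D = (V_DD − V_GS)/R = (4.45 − 1.31) / 29.5 = 0.107 mA.

I_D = 0.107 mA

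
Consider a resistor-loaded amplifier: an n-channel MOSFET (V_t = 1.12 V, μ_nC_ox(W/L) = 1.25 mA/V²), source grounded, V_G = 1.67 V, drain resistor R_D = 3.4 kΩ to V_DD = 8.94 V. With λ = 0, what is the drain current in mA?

I_D = 0.189 mA

V_GS = V_G = 1.67 V, so V_ov = 1.67 − 1.12 = 0.55 V.
Assume saturation: I_D = ½ k_n V_ov² = 0.5 × 1.25 × 0.55² = 0.189 mA, giving V_DS = V_DD − I_D R_D = 8.94 − 0.189 × 3.4 = 8.3 V.
V_DS = 8.3 V ≥ V_ov = 0.55 V, confirming saturation.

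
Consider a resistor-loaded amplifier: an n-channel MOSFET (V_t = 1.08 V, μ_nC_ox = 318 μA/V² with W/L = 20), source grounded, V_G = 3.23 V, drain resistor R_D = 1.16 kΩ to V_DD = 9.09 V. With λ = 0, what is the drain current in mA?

V_GS = V_G = 3.23 V, so V_ov = 3.23 − 1.08 = 2.15 V.
k_n = μ_nC_ox · (W/L) = 6.36 mA/V².
Assume saturation: I_D = ½ k_n V_ov² = 0.5 × 6.36 × 2.15² = 14.7 mA, giving V_DS = V_DD − I_D R_D = 9.09 − 14.7 × 1.16 = -7.96 V.
But -7.96 V < V_ov = 2.15 V, so the device is actually in triode.
In triode I_D = k_n[V_ov V_DS − ½ V_DS²] and I_D = (V_DD − V_DS)/R_D. Equating: 3.69 V_DS² − 16.86 V_DS + 9.09 = 0, giving V_DS = 0.624 V (the root below V_ov).
I_D = (9.09 − 0.624) / 1.16 = 7.3 mA.

I_D = 7.30 mA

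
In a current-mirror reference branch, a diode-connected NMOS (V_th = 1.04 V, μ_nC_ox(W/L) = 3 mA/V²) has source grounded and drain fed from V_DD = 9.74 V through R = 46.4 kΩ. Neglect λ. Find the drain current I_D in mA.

With gate tied to drain, V_GS = V_DS ≥ V_GS − V_th, so the device is in saturation.
KCL at the drain: ½ k_n (V_GS − V_th)² = (V_DD − V_GS)/R.
Let x = V_GS − 1.04. Then 69.6 x² + x − 8.7 = 0, giving x = 0.346 V (positive root), so V_GS = 1.39 V.
I_D = (V_DD − V_GS)/R = (9.74 − 1.39) / 46.4 = 0.18 mA.

I_D = 0.180 mA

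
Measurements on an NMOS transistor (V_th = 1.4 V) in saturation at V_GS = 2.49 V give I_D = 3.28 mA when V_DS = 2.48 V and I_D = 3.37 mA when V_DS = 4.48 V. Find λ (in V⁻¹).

λ = 0.0142 V⁻¹

With V_GS fixed, I_D ∝ (1 + λ V_DS) in saturation, so I_D2/I_D1 = (1 + λ V_DS2)/(1 + λ V_DS1).
3.37/3.28 = 1.027 = (1 + 4.48 λ)/(1 + 2.48 λ).
Solving: λ (I_D1 V_DS2 − I_D2 V_DS1) = I_D2 − I_D1, so λ = (3.37 − 3.28) / (3.28 × 4.48 − 3.37 × 2.48) = 0.09 / 6.34 = 0.0142 V⁻¹.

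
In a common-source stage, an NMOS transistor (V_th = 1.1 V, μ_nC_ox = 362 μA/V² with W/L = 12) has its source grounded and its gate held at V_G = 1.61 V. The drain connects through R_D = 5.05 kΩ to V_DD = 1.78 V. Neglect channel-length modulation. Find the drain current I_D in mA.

V_GS = V_G = 1.61 V, so V_ov = 1.61 − 1.1 = 0.51 V.
k_n = μ_nC_ox · (W/L) = 4.344 mA/V².
Assume saturation: I_D = ½ k_n V_ov² = 0.5 × 4.344 × 0.51² = 0.565 mA, giving V_DS = V_DD − I_D R_D = 1.78 − 0.565 × 5.05 = -1.07 V.
But -1.07 V < V_ov = 0.51 V, so the device is actually in triode.
In triode I_D = k_n[V_ov V_DS − ½ V_DS²] and I_D = (V_DD − V_DS)/R_D. Equating: 11 V_DS² − 12.19 V_DS + 1.78 = 0, giving V_DS = 0.173 V (the root below V_ov).
I_D = (1.78 − 0.173) / 5.05 = 0.318 mA.

I_D = 0.318 mA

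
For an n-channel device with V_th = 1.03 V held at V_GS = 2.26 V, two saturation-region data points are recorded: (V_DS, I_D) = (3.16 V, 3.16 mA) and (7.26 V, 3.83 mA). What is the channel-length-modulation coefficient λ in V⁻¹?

With V_GS fixed, I_D ∝ (1 + λ V_DS) in saturation, so I_D2/I_D1 = (1 + λ V_DS2)/(1 + λ V_DS1).
3.83/3.16 = 1.212 = (1 + 7.26 λ)/(1 + 3.16 λ).
Solving: λ (I_D1 V_DS2 − I_D2 V_DS1) = I_D2 − I_D1, so λ = (3.83 − 3.16) / (3.16 × 7.26 − 3.83 × 3.16) = 0.67 / 10.8 = 0.0618 V⁻¹.

λ = 0.0618 V⁻¹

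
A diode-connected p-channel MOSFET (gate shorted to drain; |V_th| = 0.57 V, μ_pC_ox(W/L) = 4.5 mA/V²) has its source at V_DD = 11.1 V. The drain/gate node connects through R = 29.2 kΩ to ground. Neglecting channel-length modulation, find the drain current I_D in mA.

I_D = 0.347 mA

With gate tied to drain, V_SG = V_SD ≥ V_SG − |V_th|, so the device is in saturation.
KCL at the drain: ½ k_p (V_SG − |V_th|)² = (V_DD − V_SG)/R.
Let x = V_SG − 0.57. Then 65.7 x² + x − 10.53 = 0, giving x = 0.393 V (positive root), so V_SG = 0.963 V.
I_D = (V_DD − V_SG)/R = (11.1 − 0.963) / 29.2 = 0.347 mA.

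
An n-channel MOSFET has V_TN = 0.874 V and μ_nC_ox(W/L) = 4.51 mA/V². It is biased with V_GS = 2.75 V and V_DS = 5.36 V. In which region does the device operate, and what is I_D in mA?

Saturation; I_D = 7.94 mA

V_ov = V_GS − V_TN = 2.75 − 0.874 = 1.88 V.
Since V_DS = 5.36 V ≥ V_ov = 1.88 V, the device is in saturation.
I_D = ½ k_n V_ov² = 0.5 × 4.51 × 1.88² = 7.94 mA.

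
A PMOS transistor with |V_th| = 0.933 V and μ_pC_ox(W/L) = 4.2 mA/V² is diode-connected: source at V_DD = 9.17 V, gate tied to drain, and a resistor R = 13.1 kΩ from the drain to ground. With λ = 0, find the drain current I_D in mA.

With gate tied to drain, V_SG = V_SD ≥ V_SG − |V_th|, so the device is in saturation.
KCL at the drain: ½ k_p (V_SG − |V_th|)² = (V_DD − V_SG)/R.
Let x = V_SG − 0.933. Then 27.5 x² + x − 8.237 = 0, giving x = 0.529 V (positive root), so V_SG = 1.46 V.
I_D = (V_DD − V_SG)/R = (9.17 − 1.46) / 13.1 = 0.588 mA.

I_D = 0.588 mA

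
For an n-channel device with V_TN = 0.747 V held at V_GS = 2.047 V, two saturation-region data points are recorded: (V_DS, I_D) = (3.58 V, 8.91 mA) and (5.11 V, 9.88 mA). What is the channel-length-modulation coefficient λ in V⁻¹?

With V_GS fixed, I_D ∝ (1 + λ V_DS) in saturation, so I_D2/I_D1 = (1 + λ V_DS2)/(1 + λ V_DS1).
9.88/8.91 = 1.109 = (1 + 5.11 λ)/(1 + 3.58 λ).
Solving: λ (I_D1 V_DS2 − I_D2 V_DS1) = I_D2 − I_D1, so λ = (9.88 − 8.91) / (8.91 × 5.11 − 9.88 × 3.58) = 0.97 / 10.2 = 0.0955 V⁻¹.

λ = 0.0955 V⁻¹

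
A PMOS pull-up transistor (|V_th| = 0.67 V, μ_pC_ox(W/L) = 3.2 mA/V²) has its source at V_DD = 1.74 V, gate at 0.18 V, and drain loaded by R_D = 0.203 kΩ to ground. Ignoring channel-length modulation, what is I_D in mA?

V_SG = V_DD − V_G = 1.74 − 0.18 = 1.56 V, so V_ov = 1.56 − 0.67 = 0.89 V.
Assume saturation: I_D = ½ k_p V_ov² = 0.5 × 3.2 × 0.89² = 1.27 mA, giving V_SD = V_DD − I_D R_D = 1.74 − 1.27 × 0.203 = 1.48 V.
V_SD = 1.48 V ≥ V_ov = 0.89 V, confirming saturation.

I_D = 1.27 mA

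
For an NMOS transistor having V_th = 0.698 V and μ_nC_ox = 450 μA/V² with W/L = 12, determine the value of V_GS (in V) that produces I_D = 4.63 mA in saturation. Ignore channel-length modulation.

k_n = μ_nC_ox · (W/L) = 5.4 mA/V².
In saturation I_D = ½ k_n (V_GS − V_th)², so V_GS − V_th = √(2 I_D / k_n) = √(2 × 4.63 / 5.4) = 1.31 V.
V_GS = 0.698 + 1.31 = 2.01 V.

V_GS = 2.01 V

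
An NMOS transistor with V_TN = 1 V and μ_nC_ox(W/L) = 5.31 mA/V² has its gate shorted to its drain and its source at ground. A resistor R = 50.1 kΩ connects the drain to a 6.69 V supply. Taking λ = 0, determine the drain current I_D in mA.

With gate tied to drain, V_GS = V_DS ≥ V_GS − V_TN, so the device is in saturation.
KCL at the drain: ½ k_n (V_GS − V_TN)² = (V_DD − V_GS)/R.
Let x = V_GS − 1. Then 133 x² + x − 5.69 = 0, giving x = 0.203 V (positive root), so V_GS = 1.2 V.
I_D = (V_DD − V_GS)/R = (6.69 − 1.2) / 50.1 = 0.11 mA.

I_D = 0.110 mA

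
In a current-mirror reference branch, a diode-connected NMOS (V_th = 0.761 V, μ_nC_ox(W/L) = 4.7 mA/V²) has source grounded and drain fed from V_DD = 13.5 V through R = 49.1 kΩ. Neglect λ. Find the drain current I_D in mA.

I_D = 0.253 mA

With gate tied to drain, V_GS = V_DS ≥ V_GS − V_th, so the device is in saturation.
KCL at the drain: ½ k_n (V_GS − V_th)² = (V_DD − V_GS)/R.
Let x = V_GS − 0.761. Then 115 x² + x − 12.74 = 0, giving x = 0.328 V (positive root), so V_GS = 1.09 V.
I_D = (V_DD − V_GS)/R = (13.5 − 1.09) / 49.1 = 0.253 mA.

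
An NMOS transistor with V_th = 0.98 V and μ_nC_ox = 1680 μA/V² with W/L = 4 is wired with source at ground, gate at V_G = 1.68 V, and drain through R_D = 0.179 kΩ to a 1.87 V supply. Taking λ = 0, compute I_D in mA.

I_D = 1.65 mA

V_GS = V_G = 1.68 V, so V_ov = 1.68 − 0.98 = 0.7 V.
k_n = μ_nC_ox · (W/L) = 6.72 mA/V².
Assume saturation: I_D = ½ k_n V_ov² = 0.5 × 6.72 × 0.7² = 1.65 mA, giving V_DS = V_DD − I_D R_D = 1.87 − 1.65 × 0.179 = 1.58 V.
V_DS = 1.58 V ≥ V_ov = 0.7 V, confirming saturation.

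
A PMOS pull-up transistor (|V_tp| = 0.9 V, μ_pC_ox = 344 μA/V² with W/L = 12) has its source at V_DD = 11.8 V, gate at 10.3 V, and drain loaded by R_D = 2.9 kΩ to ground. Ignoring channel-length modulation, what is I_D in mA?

V_SG = V_DD − V_G = 11.8 − 10.3 = 1.5 V, so V_ov = 1.5 − 0.9 = 0.6 V.
k_p = μ_pC_ox · (W/L) = 4.128 mA/V².
Assume saturation: I_D = ½ k_p V_ov² = 0.5 × 4.128 × 0.6² = 0.743 mA, giving V_SD = V_DD − I_D R_D = 11.8 − 0.743 × 2.9 = 9.65 V.
V_SD = 9.65 V ≥ V_ov = 0.6 V, confirming saturation.

I_D = 0.743 mA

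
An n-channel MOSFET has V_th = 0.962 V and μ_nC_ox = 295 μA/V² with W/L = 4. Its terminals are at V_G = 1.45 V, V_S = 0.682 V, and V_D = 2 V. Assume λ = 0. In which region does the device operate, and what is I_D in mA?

Cutoff; I_D = 0 mA

V_GS = V_G − V_S = 1.45 − 0.682 = 0.768 V; V_DS = V_D − V_S = 2 − 0.682 = 1.32 V.
V_GS = 0.768 V < V_th = 0.962 V, so the transistor is in cutoff.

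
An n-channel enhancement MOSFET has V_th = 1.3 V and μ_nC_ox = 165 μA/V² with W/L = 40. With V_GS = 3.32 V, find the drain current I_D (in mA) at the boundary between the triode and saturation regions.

At the boundary V_DS = V_ov = V_GS − V_th = 3.32 − 1.3 = 2.02 V.
k_n = μ_nC_ox · (W/L) = 6.6 mA/V².
I_D = ½ k_n V_ov² = 0.5 × 6.6 × 2.02² = 13.5 mA.

I_D = 13.5 mA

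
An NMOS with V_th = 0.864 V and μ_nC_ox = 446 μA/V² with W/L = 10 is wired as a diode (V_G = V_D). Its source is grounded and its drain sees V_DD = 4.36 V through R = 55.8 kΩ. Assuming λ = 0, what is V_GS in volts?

V_GS = 1.03 V

With gate tied to drain, V_GS = V_DS ≥ V_GS − V_th, so the device is in saturation.
k_n = μ_nC_ox · (W/L) = 4.46 mA/V².
KCL at the drain: ½ k_n (V_GS − V_th)² = (V_DD − V_GS)/R.
Let x = V_GS − 0.864. Then 124 x² + x − 3.496 = 0, giving x = 0.164 V (positive root), so V_GS = 1.03 V.
I_D = (V_DD − V_GS)/R = (4.36 − 1.03) / 55.8 = 0.0597 mA.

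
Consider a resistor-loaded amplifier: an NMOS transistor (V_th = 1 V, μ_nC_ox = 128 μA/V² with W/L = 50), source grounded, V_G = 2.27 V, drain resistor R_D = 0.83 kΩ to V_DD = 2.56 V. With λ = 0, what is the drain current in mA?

I_D = 2.63 mA

V_GS = V_G = 2.27 V, so V_ov = 2.27 − 1 = 1.27 V.
k_n = μ_nC_ox · (W/L) = 6.4 mA/V².
Assume saturation: I_D = ½ k_n V_ov² = 0.5 × 6.4 × 1.27² = 5.16 mA, giving V_DS = V_DD − I_D R_D = 2.56 − 5.16 × 0.83 = -1.72 V.
But -1.72 V < V_ov = 1.27 V, so the device is actually in triode.
In triode I_D = k_n[V_ov V_DS − ½ V_DS²] and I_D = (V_DD − V_DS)/R_D. Equating: 2.66 V_DS² − 7.746 V_DS + 2.56 = 0, giving V_DS = 0.38 V (the root below V_ov).
I_D = (2.56 − 0.38) / 0.83 = 2.63 mA.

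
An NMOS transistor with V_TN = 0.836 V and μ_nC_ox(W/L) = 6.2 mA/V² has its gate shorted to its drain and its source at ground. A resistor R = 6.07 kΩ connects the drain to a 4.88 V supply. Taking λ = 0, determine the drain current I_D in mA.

I_D = 0.594 mA

With gate tied to drain, V_GS = V_DS ≥ V_GS − V_TN, so the device is in saturation.
KCL at the drain: ½ k_n (V_GS − V_TN)² = (V_DD − V_GS)/R.
Let x = V_GS − 0.836. Then 18.8 x² + x − 4.044 = 0, giving x = 0.438 V (positive root), so V_GS = 1.27 V.
I_D = (V_DD − V_GS)/R = (4.88 − 1.27) / 6.07 = 0.594 mA.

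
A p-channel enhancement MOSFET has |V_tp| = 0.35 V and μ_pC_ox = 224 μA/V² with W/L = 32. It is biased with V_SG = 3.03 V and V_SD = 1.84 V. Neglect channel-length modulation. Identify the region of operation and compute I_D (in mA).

k_p = μ_pC_ox · (W/L) = 7.168 mA/V².
V_ov = V_SG − |V_tp| = 3.03 − 0.35 = 2.68 V.
Since V_SD = 1.84 V < V_ov = 2.68 V, the device is in the triode region.
I_D = k_p [V_ov · V_SD − ½ V_SD²] = 7.168 × [2.68 × 1.84 − 0.5 × 1.84²] = 23.2 mA.

Triode; I_D = 23.2 mA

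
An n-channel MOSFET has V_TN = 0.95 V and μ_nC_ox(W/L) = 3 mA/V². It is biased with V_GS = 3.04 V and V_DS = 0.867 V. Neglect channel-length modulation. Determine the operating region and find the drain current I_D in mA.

Triode; I_D = 4.31 mA

V_ov = V_GS − V_TN = 3.04 − 0.95 = 2.09 V.
Since V_DS = 0.867 V < V_ov = 2.09 V, the device is in the triode region.
I_D = k_n [V_ov · V_DS − ½ V_DS²] = 3 × [2.09 × 0.867 − 0.5 × 0.867²] = 4.31 mA.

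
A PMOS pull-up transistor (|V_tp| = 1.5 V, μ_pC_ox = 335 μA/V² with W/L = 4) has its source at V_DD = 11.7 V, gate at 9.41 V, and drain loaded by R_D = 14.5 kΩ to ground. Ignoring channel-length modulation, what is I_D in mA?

V_SG = V_DD − V_G = 11.7 − 9.41 = 2.29 V, so V_ov = 2.29 − 1.5 = 0.79 V.
k_p = μ_pC_ox · (W/L) = 1.34 mA/V².
Assume saturation: I_D = ½ k_p V_ov² = 0.5 × 1.34 × 0.79² = 0.418 mA, giving V_SD = V_DD − I_D R_D = 11.7 − 0.418 × 14.5 = 5.64 V.
V_SD = 5.64 V ≥ V_ov = 0.79 V, confirming saturation.

I_D = 0.418 mA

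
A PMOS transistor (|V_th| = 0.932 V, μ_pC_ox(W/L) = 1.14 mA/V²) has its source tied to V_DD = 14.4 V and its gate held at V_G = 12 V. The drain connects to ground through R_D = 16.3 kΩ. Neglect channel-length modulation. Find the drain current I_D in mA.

I_D = 0.844 mA

V_SG = V_DD − V_G = 14.4 − 12 = 2.4 V, so V_ov = 2.4 − 0.932 = 1.47 V.
Assume saturation: I_D = ½ k_p V_ov² = 0.5 × 1.14 × 1.47² = 1.23 mA, giving V_SD = V_DD − I_D R_D = 14.4 − 1.23 × 16.3 = -5.62 V.
But -5.62 V < V_ov = 1.47 V, so the device is actually in triode.
In triode I_D = k_p[V_ov V_SD − ½ V_SD²] and I_D = (V_DD − V_SD)/R_D. Equating: 9.29 V_SD² − 28.28 V_SD + 14.4 = 0, giving V_SD = 0.647 V (the root below V_ov).
I_D = (14.4 − 0.647) / 16.3 = 0.844 mA.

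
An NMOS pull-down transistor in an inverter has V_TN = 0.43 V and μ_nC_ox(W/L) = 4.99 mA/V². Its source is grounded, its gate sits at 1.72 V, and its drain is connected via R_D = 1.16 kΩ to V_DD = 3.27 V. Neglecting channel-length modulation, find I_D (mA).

V_GS = V_G = 1.72 V, so V_ov = 1.72 − 0.43 = 1.29 V.
Assume saturation: I_D = ½ k_n V_ov² = 0.5 × 4.99 × 1.29² = 4.15 mA, giving V_DS = V_DD − I_D R_D = 3.27 − 4.15 × 1.16 = -1.55 V.
But -1.55 V < V_ov = 1.29 V, so the device is actually in triode.
In triode I_D = k_n[V_ov V_DS − ½ V_DS²] and I_D = (V_DD − V_DS)/R_D. Equating: 2.89 V_DS² − 8.467 V_DS + 3.27 = 0, giving V_DS = 0.458 V (the root below V_ov).
I_D = (3.27 − 0.458) / 1.16 = 2.42 mA.

I_D = 2.42 mA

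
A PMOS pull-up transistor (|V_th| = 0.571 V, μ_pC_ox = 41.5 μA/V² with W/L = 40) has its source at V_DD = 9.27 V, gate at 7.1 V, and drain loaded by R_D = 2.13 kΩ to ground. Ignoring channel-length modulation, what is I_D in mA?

I_D = 2.12 mA

V_SG = V_DD − V_G = 9.27 − 7.1 = 2.17 V, so V_ov = 2.17 − 0.571 = 1.6 V.
k_p = μ_pC_ox · (W/L) = 1.66 mA/V².
Assume saturation: I_D = ½ k_p V_ov² = 0.5 × 1.66 × 1.6² = 2.12 mA, giving V_SD = V_DD − I_D R_D = 9.27 − 2.12 × 2.13 = 4.75 V.
V_SD = 4.75 V ≥ V_ov = 1.6 V, confirming saturation.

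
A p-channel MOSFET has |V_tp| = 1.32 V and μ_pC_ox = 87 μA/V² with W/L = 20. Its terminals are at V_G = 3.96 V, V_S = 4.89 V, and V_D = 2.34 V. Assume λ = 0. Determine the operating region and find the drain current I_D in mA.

V_SG = V_S − V_G = 4.89 − 3.96 = 0.93 V; V_SD = V_S − V_D = 4.89 − 2.34 = 2.55 V.
V_SG = 0.93 V < |V_tp| = 1.32 V, so the transistor is in cutoff.

Cutoff; I_D = 0 mA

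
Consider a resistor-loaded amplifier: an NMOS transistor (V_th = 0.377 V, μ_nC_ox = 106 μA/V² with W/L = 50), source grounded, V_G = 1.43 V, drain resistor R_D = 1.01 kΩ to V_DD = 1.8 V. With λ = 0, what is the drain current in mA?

V_GS = V_G = 1.43 V, so V_ov = 1.43 − 0.377 = 1.05 V.
k_n = μ_nC_ox · (W/L) = 5.3 mA/V².
Assume saturation: I_D = ½ k_n V_ov² = 0.5 × 5.3 × 1.05² = 2.94 mA, giving V_DS = V_DD − I_D R_D = 1.8 − 2.94 × 1.01 = -1.17 V.
But -1.17 V < V_ov = 1.05 V, so the device is actually in triode.
In triode I_D = k_n[V_ov V_DS − ½ V_DS²] and I_D = (V_DD − V_DS)/R_D. Equating: 2.68 V_DS² − 6.637 V_DS + 1.8 = 0, giving V_DS = 0.31 V (the root below V_ov).
I_D = (1.8 − 0.31) / 1.01 = 1.48 mA.

I_D = 1.48 mA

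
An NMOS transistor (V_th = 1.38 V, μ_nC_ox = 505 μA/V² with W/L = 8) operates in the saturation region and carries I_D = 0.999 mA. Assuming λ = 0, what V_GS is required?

k_n = μ_nC_ox · (W/L) = 4.04 mA/V².
In saturation I_D = ½ k_n (V_GS − V_th)², so V_GS − V_th = √(2 I_D / k_n) = √(2 × 0.999 / 4.04) = 0.703 V.
V_GS = 1.38 + 0.703 = 2.08 V.

V_GS = 2.08 V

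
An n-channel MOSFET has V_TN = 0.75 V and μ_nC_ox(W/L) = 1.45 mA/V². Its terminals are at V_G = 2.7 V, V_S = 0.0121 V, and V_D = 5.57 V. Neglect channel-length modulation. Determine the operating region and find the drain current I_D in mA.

Saturation; I_D = 2.72 mA

V_GS = V_G − V_S = 2.7 − 0.0121 = 2.69 V; V_DS = V_D − V_S = 5.57 − 0.0121 = 5.56 V.
V_ov = V_GS − V_TN = 2.69 − 0.75 = 1.94 V.
Since V_DS = 5.56 V ≥ V_ov = 1.94 V, the device is in saturation.
I_D = ½ k_n V_ov² = 0.5 × 1.45 × 1.94² = 2.72 mA.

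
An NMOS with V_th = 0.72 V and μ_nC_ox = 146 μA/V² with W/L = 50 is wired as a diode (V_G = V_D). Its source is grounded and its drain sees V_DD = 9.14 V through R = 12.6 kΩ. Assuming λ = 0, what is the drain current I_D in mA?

I_D = 0.635 mA

With gate tied to drain, V_GS = V_DS ≥ V_GS − V_th, so the device is in saturation.
k_n = μ_nC_ox · (W/L) = 7.3 mA/V².
KCL at the drain: ½ k_n (V_GS − V_th)² = (V_DD − V_GS)/R.
Let x = V_GS − 0.72. Then 46 x² + x − 8.42 = 0, giving x = 0.417 V (positive root), so V_GS = 1.14 V.
I_D = (V_DD − V_GS)/R = (9.14 − 1.14) / 12.6 = 0.635 mA.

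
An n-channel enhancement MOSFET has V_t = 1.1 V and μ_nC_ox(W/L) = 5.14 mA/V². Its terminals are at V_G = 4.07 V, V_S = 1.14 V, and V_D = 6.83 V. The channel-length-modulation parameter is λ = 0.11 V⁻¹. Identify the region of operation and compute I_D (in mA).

Saturation; I_D = 14.0 mA

V_GS = V_G − V_S = 4.07 − 1.14 = 2.93 V; V_DS = V_D − V_S = 6.83 − 1.14 = 5.69 V.
V_ov = V_GS − V_t = 2.93 − 1.1 = 1.83 V.
Since V_DS = 5.69 V ≥ V_ov = 1.83 V, the device is in saturation.
I_D = ½ k_n V_ov² (1 + λ V_DS) = 0.5 × 5.14 × 1.83² × (1 + 0.11 × 5.69) = 14 mA.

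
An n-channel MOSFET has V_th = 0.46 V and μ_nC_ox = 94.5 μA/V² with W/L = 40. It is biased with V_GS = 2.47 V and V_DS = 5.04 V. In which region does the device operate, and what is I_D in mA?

k_n = μ_nC_ox · (W/L) = 3.78 mA/V².
V_ov = V_GS − V_th = 2.47 − 0.46 = 2.01 V.
Since V_DS = 5.04 V ≥ V_ov = 2.01 V, the device is in saturation.
I_D = ½ k_n V_ov² = 0.5 × 3.78 × 2.01² = 7.64 mA.

Saturation; I_D = 7.64 mA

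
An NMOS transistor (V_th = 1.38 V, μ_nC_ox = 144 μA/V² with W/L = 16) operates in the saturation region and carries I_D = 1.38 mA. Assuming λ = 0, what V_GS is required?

V_GS = 2.47 V

k_n = μ_nC_ox · (W/L) = 2.304 mA/V².
In saturation I_D = ½ k_n (V_GS − V_th)², so V_GS − V_th = √(2 I_D / k_n) = √(2 × 1.38 / 2.304) = 1.09 V.
V_GS = 1.38 + 1.09 = 2.47 V.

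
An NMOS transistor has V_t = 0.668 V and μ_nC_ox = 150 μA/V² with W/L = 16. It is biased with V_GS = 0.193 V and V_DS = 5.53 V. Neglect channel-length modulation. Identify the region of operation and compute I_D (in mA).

V_GS = 0.193 V < V_t = 0.668 V, so the transistor is in cutoff.

Cutoff; I_D = 0 mA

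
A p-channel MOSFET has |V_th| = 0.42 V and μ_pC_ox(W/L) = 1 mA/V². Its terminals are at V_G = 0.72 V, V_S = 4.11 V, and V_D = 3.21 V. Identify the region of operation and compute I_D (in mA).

V_SG = V_S − V_G = 4.11 − 0.72 = 3.39 V; V_SD = V_S − V_D = 4.11 − 3.21 = 0.9 V.
V_ov = V_SG − |V_th| = 3.39 − 0.42 = 2.97 V.
Since V_SD = 0.9 V < V_ov = 2.97 V, the device is in the triode region.
I_D = k_p [V_ov · V_SD − ½ V_SD²] = 1 × [2.97 × 0.9 − 0.5 × 0.9²] = 2.27 mA.

Triode; I_D = 2.27 mA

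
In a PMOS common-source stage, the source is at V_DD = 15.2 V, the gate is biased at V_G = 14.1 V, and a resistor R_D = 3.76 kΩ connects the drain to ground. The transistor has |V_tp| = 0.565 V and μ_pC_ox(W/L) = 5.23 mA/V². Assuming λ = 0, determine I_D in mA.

V_SG = V_DD − V_G = 15.2 − 14.1 = 1.1 V, so V_ov = 1.1 − 0.565 = 0.535 V.
Assume saturation: I_D = ½ k_p V_ov² = 0.5 × 5.23 × 0.535² = 0.748 mA, giving V_SD = V_DD − I_D R_D = 15.2 − 0.748 × 3.76 = 12.4 V.
V_SD = 12.4 V ≥ V_ov = 0.535 V, confirming saturation.

I_D = 0.748 mA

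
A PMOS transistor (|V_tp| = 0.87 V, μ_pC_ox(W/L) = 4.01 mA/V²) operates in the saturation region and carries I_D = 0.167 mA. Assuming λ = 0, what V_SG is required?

In saturation I_D = ½ k_p (V_SG − |V_tp|)², so V_SG − |V_tp| = √(2 I_D / k_p) = √(2 × 0.167 / 4.01) = 0.289 V.
V_SG = 0.87 + 0.289 = 1.16 V.

V_SG = 1.16 V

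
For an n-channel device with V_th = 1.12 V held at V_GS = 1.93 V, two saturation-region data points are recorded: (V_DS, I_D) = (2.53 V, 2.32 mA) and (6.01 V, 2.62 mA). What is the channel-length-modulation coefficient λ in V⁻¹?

λ = 0.0410 V⁻¹

With V_GS fixed, I_D ∝ (1 + λ V_DS) in saturation, so I_D2/I_D1 = (1 + λ V_DS2)/(1 + λ V_DS1).
2.62/2.32 = 1.129 = (1 + 6.01 λ)/(1 + 2.53 λ).
Solving: λ (I_D1 V_DS2 − I_D2 V_DS1) = I_D2 − I_D1, so λ = (2.62 − 2.32) / (2.32 × 6.01 − 2.62 × 2.53) = 0.3 / 7.31 = 0.041 V⁻¹.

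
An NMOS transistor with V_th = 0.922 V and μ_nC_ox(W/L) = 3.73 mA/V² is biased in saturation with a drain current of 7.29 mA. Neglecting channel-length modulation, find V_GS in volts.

V_GS = 2.90 V

In saturation I_D = ½ k_n (V_GS − V_th)², so V_GS − V_th = √(2 I_D / k_n) = √(2 × 7.29 / 3.73) = 1.98 V.
V_GS = 0.922 + 1.98 = 2.9 V.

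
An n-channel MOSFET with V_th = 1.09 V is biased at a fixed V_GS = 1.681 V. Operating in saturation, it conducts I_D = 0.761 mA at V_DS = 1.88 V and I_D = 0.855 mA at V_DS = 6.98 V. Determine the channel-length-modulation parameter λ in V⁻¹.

λ = 0.0254 V⁻¹

With V_GS fixed, I_D ∝ (1 + λ V_DS) in saturation, so I_D2/I_D1 = (1 + λ V_DS2)/(1 + λ V_DS1).
0.855/0.761 = 1.124 = (1 + 6.98 λ)/(1 + 1.88 λ).
Solving: λ (I_D1 V_DS2 − I_D2 V_DS1) = I_D2 − I_D1, so λ = (0.855 − 0.761) / (0.761 × 6.98 − 0.855 × 1.88) = 0.094 / 3.7 = 0.0254 V⁻¹.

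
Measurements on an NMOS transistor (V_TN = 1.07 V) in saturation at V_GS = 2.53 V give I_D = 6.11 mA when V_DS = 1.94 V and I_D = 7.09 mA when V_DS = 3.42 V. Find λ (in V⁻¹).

λ = 0.137 V⁻¹

With V_GS fixed, I_D ∝ (1 + λ V_DS) in saturation, so I_D2/I_D1 = (1 + λ V_DS2)/(1 + λ V_DS1).
7.09/6.11 = 1.16 = (1 + 3.42 λ)/(1 + 1.94 λ).
Solving: λ (I_D1 V_DS2 − I_D2 V_DS1) = I_D2 − I_D1, so λ = (7.09 − 6.11) / (6.11 × 3.42 − 7.09 × 1.94) = 0.98 / 7.14 = 0.137 V⁻¹.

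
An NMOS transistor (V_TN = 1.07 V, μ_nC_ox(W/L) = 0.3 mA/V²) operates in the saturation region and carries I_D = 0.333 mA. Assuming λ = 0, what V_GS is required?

In saturation I_D = ½ k_n (V_GS − V_TN)², so V_GS − V_TN = √(2 I_D / k_n) = √(2 × 0.333 / 0.3) = 1.49 V.
V_GS = 1.07 + 1.49 = 2.56 V.

V_GS = 2.56 V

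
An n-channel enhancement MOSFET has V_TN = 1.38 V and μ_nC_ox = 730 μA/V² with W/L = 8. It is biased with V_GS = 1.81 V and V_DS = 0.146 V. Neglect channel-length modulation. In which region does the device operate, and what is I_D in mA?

Triode; I_D = 0.304 mA

k_n = μ_nC_ox · (W/L) = 5.84 mA/V².
V_ov = V_GS − V_TN = 1.81 − 1.38 = 0.43 V.
Since V_DS = 0.146 V < V_ov = 0.43 V, the device is in the triode region.
I_D = k_n [V_ov · V_DS − ½ V_DS²] = 5.84 × [0.43 × 0.146 − 0.5 × 0.146²] = 0.304 mA.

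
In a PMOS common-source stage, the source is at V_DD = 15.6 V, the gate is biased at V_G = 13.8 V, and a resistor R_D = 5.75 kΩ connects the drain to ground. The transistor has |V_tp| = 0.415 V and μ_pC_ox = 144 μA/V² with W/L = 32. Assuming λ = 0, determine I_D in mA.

V_SG = V_DD − V_G = 15.6 − 13.8 = 1.8 V, so V_ov = 1.8 − 0.415 = 1.38 V.
k_p = μ_pC_ox · (W/L) = 4.608 mA/V².
Assume saturation: I_D = ½ k_p V_ov² = 0.5 × 4.608 × 1.38² = 4.42 mA, giving V_SD = V_DD − I_D R_D = 15.6 − 4.42 × 5.75 = -9.81 V.
But -9.81 V < V_ov = 1.38 V, so the device is actually in triode.
In triode I_D = k_p[V_ov V_SD − ½ V_SD²] and I_D = (V_DD − V_SD)/R_D. Equating: 13.2 V_SD² − 37.7 V_SD + 15.6 = 0, giving V_SD = 0.503 V (the root below V_ov).
I_D = (15.6 − 0.503) / 5.75 = 2.63 mA.

I_D = 2.63 mA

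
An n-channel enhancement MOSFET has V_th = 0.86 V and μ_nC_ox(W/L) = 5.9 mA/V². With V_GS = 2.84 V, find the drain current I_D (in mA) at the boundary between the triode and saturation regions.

I_D = 11.6 mA

At the boundary V_DS = V_ov = V_GS − V_th = 2.84 − 0.86 = 1.98 V.
I_D = ½ k_n V_ov² = 0.5 × 5.9 × 1.98² = 11.6 mA.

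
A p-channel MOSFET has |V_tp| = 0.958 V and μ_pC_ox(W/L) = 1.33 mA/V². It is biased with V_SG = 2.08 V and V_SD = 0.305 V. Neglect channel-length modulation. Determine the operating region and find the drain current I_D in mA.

Triode; I_D = 0.393 mA

V_ov = V_SG − |V_tp| = 2.08 − 0.958 = 1.12 V.
Since V_SD = 0.305 V < V_ov = 1.12 V, the device is in the triode region.
I_D = k_p [V_ov · V_SD − ½ V_SD²] = 1.33 × [1.12 × 0.305 − 0.5 × 0.305²] = 0.393 mA.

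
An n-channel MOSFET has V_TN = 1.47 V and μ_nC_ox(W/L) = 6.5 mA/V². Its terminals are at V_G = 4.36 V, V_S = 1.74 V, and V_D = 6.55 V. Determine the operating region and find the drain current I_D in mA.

V_GS = V_G − V_S = 4.36 − 1.74 = 2.62 V; V_DS = V_D − V_S = 6.55 − 1.74 = 4.81 V.
V_ov = V_GS − V_TN = 2.62 − 1.47 = 1.15 V.
Since V_DS = 4.81 V ≥ V_ov = 1.15 V, the device is in saturation.
I_D = ½ k_n V_ov² = 0.5 × 6.5 × 1.15² = 4.3 mA.

Saturation; I_D = 4.30 mA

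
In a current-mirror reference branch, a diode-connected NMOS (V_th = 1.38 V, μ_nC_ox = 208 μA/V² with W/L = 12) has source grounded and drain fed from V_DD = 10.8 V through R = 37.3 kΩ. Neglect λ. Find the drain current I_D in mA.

I_D = 0.241 mA

With gate tied to drain, V_GS = V_DS ≥ V_GS − V_th, so the device is in saturation.
k_n = μ_nC_ox · (W/L) = 2.496 mA/V².
KCL at the drain: ½ k_n (V_GS − V_th)² = (V_DD − V_GS)/R.
Let x = V_GS − 1.38. Then 46.6 x² + x − 9.42 = 0, giving x = 0.439 V (positive root), so V_GS = 1.82 V.
I_D = (V_DD − V_GS)/R = (10.8 − 1.82) / 37.3 = 0.241 mA.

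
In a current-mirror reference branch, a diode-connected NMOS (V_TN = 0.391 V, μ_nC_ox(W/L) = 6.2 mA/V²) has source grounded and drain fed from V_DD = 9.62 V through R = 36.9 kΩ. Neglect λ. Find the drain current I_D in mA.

I_D = 0.243 mA

With gate tied to drain, V_GS = V_DS ≥ V_GS − V_TN, so the device is in saturation.
KCL at the drain: ½ k_n (V_GS − V_TN)² = (V_DD − V_GS)/R.
Let x = V_GS − 0.391. Then 114 x² + x − 9.229 = 0, giving x = 0.28 V (positive root), so V_GS = 0.671 V.
I_D = (V_DD − V_GS)/R = (9.62 − 0.671) / 36.9 = 0.243 mA.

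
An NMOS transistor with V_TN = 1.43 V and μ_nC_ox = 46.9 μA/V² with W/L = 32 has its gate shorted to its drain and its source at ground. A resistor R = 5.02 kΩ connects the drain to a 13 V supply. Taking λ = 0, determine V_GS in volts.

With gate tied to drain, V_GS = V_DS ≥ V_GS − V_TN, so the device is in saturation.
k_n = μ_nC_ox · (W/L) = 1.501 mA/V².
KCL at the drain: ½ k_n (V_GS − V_TN)² = (V_DD − V_GS)/R.
Let x = V_GS − 1.43. Then 3.77 x² + x − 11.57 = 0, giving x = 1.62 V (positive root), so V_GS = 3.05 V.
I_D = (V_DD − V_GS)/R = (13 − 3.05) / 5.02 = 1.98 mA.

V_GS = 3.05 V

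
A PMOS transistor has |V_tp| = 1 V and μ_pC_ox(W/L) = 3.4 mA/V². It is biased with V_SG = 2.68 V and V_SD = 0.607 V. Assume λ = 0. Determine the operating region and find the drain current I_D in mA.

Triode; I_D = 2.84 mA

V_ov = V_SG − |V_tp| = 2.68 − 1 = 1.68 V.
Since V_SD = 0.607 V < V_ov = 1.68 V, the device is in the triode region.
I_D = k_p [V_ov · V_SD − ½ V_SD²] = 3.4 × [1.68 × 0.607 − 0.5 × 0.607²] = 2.84 mA.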